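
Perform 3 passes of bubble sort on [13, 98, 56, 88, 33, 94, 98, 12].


Initial: [13, 98, 56, 88, 33, 94, 98, 12]
Pass 1: [13, 56, 88, 33, 94, 98, 12, 98] (5 swaps)
Pass 2: [13, 56, 33, 88, 94, 12, 98, 98] (2 swaps)
Pass 3: [13, 33, 56, 88, 12, 94, 98, 98] (2 swaps)

After 3 passes: [13, 33, 56, 88, 12, 94, 98, 98]


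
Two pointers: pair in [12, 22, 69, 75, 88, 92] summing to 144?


lo=0(12)+hi=5(92)=104
lo=1(22)+hi=5(92)=114
lo=2(69)+hi=5(92)=161
lo=2(69)+hi=4(88)=157
lo=2(69)+hi=3(75)=144

Yes: 69+75=144


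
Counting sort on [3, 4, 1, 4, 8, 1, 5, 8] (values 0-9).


Input: [3, 4, 1, 4, 8, 1, 5, 8]
Counts: [0, 2, 0, 1, 2, 1, 0, 0, 2, 0]

Sorted: [1, 1, 3, 4, 4, 5, 8, 8]


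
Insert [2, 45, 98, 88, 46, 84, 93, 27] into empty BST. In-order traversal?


Insert 2: root
Insert 45: R from 2
Insert 98: R from 2 -> R from 45
Insert 88: R from 2 -> R from 45 -> L from 98
Insert 46: R from 2 -> R from 45 -> L from 98 -> L from 88
Insert 84: R from 2 -> R from 45 -> L from 98 -> L from 88 -> R from 46
Insert 93: R from 2 -> R from 45 -> L from 98 -> R from 88
Insert 27: R from 2 -> L from 45

In-order: [2, 27, 45, 46, 84, 88, 93, 98]


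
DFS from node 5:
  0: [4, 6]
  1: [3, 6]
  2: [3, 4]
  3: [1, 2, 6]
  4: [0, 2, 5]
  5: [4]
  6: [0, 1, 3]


Visit 5, push [4]
Visit 4, push [2, 0]
Visit 0, push [6]
Visit 6, push [3, 1]
Visit 1, push [3]
Visit 3, push [2]
Visit 2, push []

DFS order: [5, 4, 0, 6, 1, 3, 2]


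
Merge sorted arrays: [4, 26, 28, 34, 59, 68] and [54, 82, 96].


Take 4 from A
Take 26 from A
Take 28 from A
Take 34 from A
Take 54 from B
Take 59 from A
Take 68 from A

Merged: [4, 26, 28, 34, 54, 59, 68, 82, 96]


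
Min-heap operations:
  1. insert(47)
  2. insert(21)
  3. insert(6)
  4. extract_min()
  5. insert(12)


insert(47) -> [47]
insert(21) -> [21, 47]
insert(6) -> [6, 47, 21]
extract_min()->6, [21, 47]
insert(12) -> [12, 47, 21]

Final heap: [12, 47, 21]


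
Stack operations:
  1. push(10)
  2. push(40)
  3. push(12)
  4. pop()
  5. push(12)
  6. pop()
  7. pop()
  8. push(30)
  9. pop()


push(10) -> [10]
push(40) -> [10, 40]
push(12) -> [10, 40, 12]
pop()->12, [10, 40]
push(12) -> [10, 40, 12]
pop()->12, [10, 40]
pop()->40, [10]
push(30) -> [10, 30]
pop()->30, [10]

Final stack: [10]


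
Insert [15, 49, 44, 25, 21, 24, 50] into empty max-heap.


Insert 15: [15]
Insert 49: [49, 15]
Insert 44: [49, 15, 44]
Insert 25: [49, 25, 44, 15]
Insert 21: [49, 25, 44, 15, 21]
Insert 24: [49, 25, 44, 15, 21, 24]
Insert 50: [50, 25, 49, 15, 21, 24, 44]

Final heap: [50, 25, 49, 15, 21, 24, 44]


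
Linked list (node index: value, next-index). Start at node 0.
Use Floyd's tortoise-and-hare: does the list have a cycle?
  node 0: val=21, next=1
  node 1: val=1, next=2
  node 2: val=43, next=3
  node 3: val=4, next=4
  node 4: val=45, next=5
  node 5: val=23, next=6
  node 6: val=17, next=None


Floyd's tortoise (slow, +1) and hare (fast, +2):
  init: slow=0, fast=0
  step 1: slow=1, fast=2
  step 2: slow=2, fast=4
  step 3: slow=3, fast=6
  step 4: fast -> None, no cycle

Cycle: no


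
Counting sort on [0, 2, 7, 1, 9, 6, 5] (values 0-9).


Input: [0, 2, 7, 1, 9, 6, 5]
Counts: [1, 1, 1, 0, 0, 1, 1, 1, 0, 1]

Sorted: [0, 1, 2, 5, 6, 7, 9]


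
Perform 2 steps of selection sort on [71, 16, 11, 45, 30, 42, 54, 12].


Initial: [71, 16, 11, 45, 30, 42, 54, 12]
Step 1: min=11 at 2
  Swap: [11, 16, 71, 45, 30, 42, 54, 12]
Step 2: min=12 at 7
  Swap: [11, 12, 71, 45, 30, 42, 54, 16]

After 2 steps: [11, 12, 71, 45, 30, 42, 54, 16]


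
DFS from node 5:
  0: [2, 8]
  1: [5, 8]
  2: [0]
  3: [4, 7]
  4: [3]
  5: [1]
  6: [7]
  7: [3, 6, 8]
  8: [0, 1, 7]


Visit 5, push [1]
Visit 1, push [8]
Visit 8, push [7, 0]
Visit 0, push [2]
Visit 2, push []
Visit 7, push [6, 3]
Visit 3, push [4]
Visit 4, push []
Visit 6, push []

DFS order: [5, 1, 8, 0, 2, 7, 3, 4, 6]


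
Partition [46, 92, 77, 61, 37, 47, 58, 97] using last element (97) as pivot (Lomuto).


Pivot: 97
  46 <= 97: advance i (no swap)
  92 <= 97: advance i (no swap)
  77 <= 97: advance i (no swap)
  61 <= 97: advance i (no swap)
  37 <= 97: advance i (no swap)
  47 <= 97: advance i (no swap)
  58 <= 97: advance i (no swap)
Place pivot at 7: [46, 92, 77, 61, 37, 47, 58, 97]

Partitioned: [46, 92, 77, 61, 37, 47, 58, 97]


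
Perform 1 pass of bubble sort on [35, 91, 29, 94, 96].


Initial: [35, 91, 29, 94, 96]
Pass 1: [35, 29, 91, 94, 96] (1 swaps)

After 1 pass: [35, 29, 91, 94, 96]


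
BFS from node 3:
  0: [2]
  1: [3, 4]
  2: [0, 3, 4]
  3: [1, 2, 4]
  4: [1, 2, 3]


Visit 3, enqueue [1, 2, 4]
Visit 1, enqueue []
Visit 2, enqueue [0]
Visit 4, enqueue []
Visit 0, enqueue []

BFS order: [3, 1, 2, 4, 0]


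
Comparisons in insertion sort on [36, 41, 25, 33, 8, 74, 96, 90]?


Algorithm: insertion sort
Input: [36, 41, 25, 33, 8, 74, 96, 90]
Sorted: [8, 25, 33, 36, 41, 74, 90, 96]

14


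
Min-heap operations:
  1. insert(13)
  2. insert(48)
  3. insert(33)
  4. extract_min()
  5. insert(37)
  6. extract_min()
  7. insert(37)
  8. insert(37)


insert(13) -> [13]
insert(48) -> [13, 48]
insert(33) -> [13, 48, 33]
extract_min()->13, [33, 48]
insert(37) -> [33, 48, 37]
extract_min()->33, [37, 48]
insert(37) -> [37, 48, 37]
insert(37) -> [37, 37, 37, 48]

Final heap: [37, 37, 37, 48]


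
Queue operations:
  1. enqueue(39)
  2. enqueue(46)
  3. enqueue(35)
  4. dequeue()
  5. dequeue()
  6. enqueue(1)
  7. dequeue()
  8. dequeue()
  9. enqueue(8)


enqueue(39) -> [39]
enqueue(46) -> [39, 46]
enqueue(35) -> [39, 46, 35]
dequeue()->39, [46, 35]
dequeue()->46, [35]
enqueue(1) -> [35, 1]
dequeue()->35, [1]
dequeue()->1, []
enqueue(8) -> [8]

Final queue: [8]


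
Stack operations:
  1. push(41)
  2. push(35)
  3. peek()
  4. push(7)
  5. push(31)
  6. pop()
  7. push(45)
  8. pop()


push(41) -> [41]
push(35) -> [41, 35]
peek()->35
push(7) -> [41, 35, 7]
push(31) -> [41, 35, 7, 31]
pop()->31, [41, 35, 7]
push(45) -> [41, 35, 7, 45]
pop()->45, [41, 35, 7]

Final stack: [41, 35, 7]


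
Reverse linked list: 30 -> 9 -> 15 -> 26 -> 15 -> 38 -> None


Step 1: curr=30, set curr.next=prev(None) | reversed so far: 30
Step 2: curr=9, set curr.next=prev(30) | reversed so far: 9 -> 30
Step 3: curr=15, set curr.next=prev(9) | reversed so far: 15 -> 9 -> 30
Step 4: curr=26, set curr.next=prev(15) | reversed so far: 26 -> 15 -> 9 -> 30
Step 5: curr=15, set curr.next=prev(26) | reversed so far: 15 -> 26 -> 15 -> 9 -> 30
Step 6: curr=38, set curr.next=prev(15) | reversed so far: 38 -> 15 -> 26 -> 15 -> 9 -> 30

38 -> 15 -> 26 -> 15 -> 9 -> 30 -> None


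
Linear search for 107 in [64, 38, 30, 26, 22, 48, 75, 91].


i=0: 64!=107
i=1: 38!=107
i=2: 30!=107
i=3: 26!=107
i=4: 22!=107
i=5: 48!=107
i=6: 75!=107
i=7: 91!=107

Not found, 8 comps


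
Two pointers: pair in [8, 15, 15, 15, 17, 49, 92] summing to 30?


lo=0(8)+hi=6(92)=100
lo=0(8)+hi=5(49)=57
lo=0(8)+hi=4(17)=25
lo=1(15)+hi=4(17)=32
lo=1(15)+hi=3(15)=30

Yes: 15+15=30


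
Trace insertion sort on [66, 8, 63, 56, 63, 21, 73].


Initial: [66, 8, 63, 56, 63, 21, 73]
Insert 8: [8, 66, 63, 56, 63, 21, 73]
Insert 63: [8, 63, 66, 56, 63, 21, 73]
Insert 56: [8, 56, 63, 66, 63, 21, 73]
Insert 63: [8, 56, 63, 63, 66, 21, 73]
Insert 21: [8, 21, 56, 63, 63, 66, 73]
Insert 73: [8, 21, 56, 63, 63, 66, 73]

Sorted: [8, 21, 56, 63, 63, 66, 73]


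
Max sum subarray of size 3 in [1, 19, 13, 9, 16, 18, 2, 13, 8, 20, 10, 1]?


[0:3]: 33
[1:4]: 41
[2:5]: 38
[3:6]: 43
[4:7]: 36
[5:8]: 33
[6:9]: 23
[7:10]: 41
[8:11]: 38
[9:12]: 31

Max: 43 at [3:6]


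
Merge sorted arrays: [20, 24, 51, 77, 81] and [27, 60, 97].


Take 20 from A
Take 24 from A
Take 27 from B
Take 51 from A
Take 60 from B
Take 77 from A
Take 81 from A

Merged: [20, 24, 27, 51, 60, 77, 81, 97]


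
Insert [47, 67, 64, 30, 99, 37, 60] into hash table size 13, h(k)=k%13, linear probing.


Insert 47: h=8 -> slot 8
Insert 67: h=2 -> slot 2
Insert 64: h=12 -> slot 12
Insert 30: h=4 -> slot 4
Insert 99: h=8, 1 probes -> slot 9
Insert 37: h=11 -> slot 11
Insert 60: h=8, 2 probes -> slot 10

Table: [None, None, 67, None, 30, None, None, None, 47, 99, 60, 37, 64]


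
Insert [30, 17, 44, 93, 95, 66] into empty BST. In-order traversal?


Insert 30: root
Insert 17: L from 30
Insert 44: R from 30
Insert 93: R from 30 -> R from 44
Insert 95: R from 30 -> R from 44 -> R from 93
Insert 66: R from 30 -> R from 44 -> L from 93

In-order: [17, 30, 44, 66, 93, 95]


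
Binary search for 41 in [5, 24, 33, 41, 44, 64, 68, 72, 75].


Step 1: lo=0, hi=8, mid=4, val=44
Step 2: lo=0, hi=3, mid=1, val=24
Step 3: lo=2, hi=3, mid=2, val=33
Step 4: lo=3, hi=3, mid=3, val=41

Found at index 3


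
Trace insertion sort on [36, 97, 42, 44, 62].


Initial: [36, 97, 42, 44, 62]
Insert 97: [36, 97, 42, 44, 62]
Insert 42: [36, 42, 97, 44, 62]
Insert 44: [36, 42, 44, 97, 62]
Insert 62: [36, 42, 44, 62, 97]

Sorted: [36, 42, 44, 62, 97]


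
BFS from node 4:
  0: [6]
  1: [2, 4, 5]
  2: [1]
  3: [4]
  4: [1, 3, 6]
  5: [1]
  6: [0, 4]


Visit 4, enqueue [1, 3, 6]
Visit 1, enqueue [2, 5]
Visit 3, enqueue []
Visit 6, enqueue [0]
Visit 2, enqueue []
Visit 5, enqueue []
Visit 0, enqueue []

BFS order: [4, 1, 3, 6, 2, 5, 0]


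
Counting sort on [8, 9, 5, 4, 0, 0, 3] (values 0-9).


Input: [8, 9, 5, 4, 0, 0, 3]
Counts: [2, 0, 0, 1, 1, 1, 0, 0, 1, 1]

Sorted: [0, 0, 3, 4, 5, 8, 9]


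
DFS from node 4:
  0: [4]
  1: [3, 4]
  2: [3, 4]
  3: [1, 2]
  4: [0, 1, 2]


Visit 4, push [2, 1, 0]
Visit 0, push []
Visit 1, push [3]
Visit 3, push [2]
Visit 2, push []

DFS order: [4, 0, 1, 3, 2]


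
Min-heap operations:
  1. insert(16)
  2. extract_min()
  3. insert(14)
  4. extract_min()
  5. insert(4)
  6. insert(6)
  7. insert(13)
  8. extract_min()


insert(16) -> [16]
extract_min()->16, []
insert(14) -> [14]
extract_min()->14, []
insert(4) -> [4]
insert(6) -> [4, 6]
insert(13) -> [4, 6, 13]
extract_min()->4, [6, 13]

Final heap: [6, 13]


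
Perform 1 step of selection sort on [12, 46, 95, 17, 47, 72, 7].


Initial: [12, 46, 95, 17, 47, 72, 7]
Step 1: min=7 at 6
  Swap: [7, 46, 95, 17, 47, 72, 12]

After 1 step: [7, 46, 95, 17, 47, 72, 12]


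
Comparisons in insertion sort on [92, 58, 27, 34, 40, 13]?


Algorithm: insertion sort
Input: [92, 58, 27, 34, 40, 13]
Sorted: [13, 27, 34, 40, 58, 92]

14


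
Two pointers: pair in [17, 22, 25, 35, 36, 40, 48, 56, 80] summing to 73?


lo=0(17)+hi=8(80)=97
lo=0(17)+hi=7(56)=73

Yes: 17+56=73


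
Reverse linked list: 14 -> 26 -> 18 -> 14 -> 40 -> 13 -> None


Step 1: curr=14, set curr.next=prev(None) | reversed so far: 14
Step 2: curr=26, set curr.next=prev(14) | reversed so far: 26 -> 14
Step 3: curr=18, set curr.next=prev(26) | reversed so far: 18 -> 26 -> 14
Step 4: curr=14, set curr.next=prev(18) | reversed so far: 14 -> 18 -> 26 -> 14
Step 5: curr=40, set curr.next=prev(14) | reversed so far: 40 -> 14 -> 18 -> 26 -> 14
Step 6: curr=13, set curr.next=prev(40) | reversed so far: 13 -> 40 -> 14 -> 18 -> 26 -> 14

13 -> 40 -> 14 -> 18 -> 26 -> 14 -> None


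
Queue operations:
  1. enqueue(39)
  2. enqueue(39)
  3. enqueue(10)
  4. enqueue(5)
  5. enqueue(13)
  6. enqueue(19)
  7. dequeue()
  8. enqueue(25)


enqueue(39) -> [39]
enqueue(39) -> [39, 39]
enqueue(10) -> [39, 39, 10]
enqueue(5) -> [39, 39, 10, 5]
enqueue(13) -> [39, 39, 10, 5, 13]
enqueue(19) -> [39, 39, 10, 5, 13, 19]
dequeue()->39, [39, 10, 5, 13, 19]
enqueue(25) -> [39, 10, 5, 13, 19, 25]

Final queue: [39, 10, 5, 13, 19, 25]


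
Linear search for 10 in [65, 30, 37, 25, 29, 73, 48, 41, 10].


i=0: 65!=10
i=1: 30!=10
i=2: 37!=10
i=3: 25!=10
i=4: 29!=10
i=5: 73!=10
i=6: 48!=10
i=7: 41!=10
i=8: 10==10 found!

Found at 8, 9 comps


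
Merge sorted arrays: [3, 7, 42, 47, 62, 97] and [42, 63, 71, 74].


Take 3 from A
Take 7 from A
Take 42 from A
Take 42 from B
Take 47 from A
Take 62 from A
Take 63 from B
Take 71 from B
Take 74 from B

Merged: [3, 7, 42, 42, 47, 62, 63, 71, 74, 97]


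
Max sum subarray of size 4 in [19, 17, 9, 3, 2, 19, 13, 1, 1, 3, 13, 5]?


[0:4]: 48
[1:5]: 31
[2:6]: 33
[3:7]: 37
[4:8]: 35
[5:9]: 34
[6:10]: 18
[7:11]: 18
[8:12]: 22

Max: 48 at [0:4]


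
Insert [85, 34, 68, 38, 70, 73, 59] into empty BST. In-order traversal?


Insert 85: root
Insert 34: L from 85
Insert 68: L from 85 -> R from 34
Insert 38: L from 85 -> R from 34 -> L from 68
Insert 70: L from 85 -> R from 34 -> R from 68
Insert 73: L from 85 -> R from 34 -> R from 68 -> R from 70
Insert 59: L from 85 -> R from 34 -> L from 68 -> R from 38

In-order: [34, 38, 59, 68, 70, 73, 85]


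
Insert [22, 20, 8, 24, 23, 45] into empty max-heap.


Insert 22: [22]
Insert 20: [22, 20]
Insert 8: [22, 20, 8]
Insert 24: [24, 22, 8, 20]
Insert 23: [24, 23, 8, 20, 22]
Insert 45: [45, 23, 24, 20, 22, 8]

Final heap: [45, 23, 24, 20, 22, 8]


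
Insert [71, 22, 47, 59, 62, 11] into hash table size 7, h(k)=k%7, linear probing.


Insert 71: h=1 -> slot 1
Insert 22: h=1, 1 probes -> slot 2
Insert 47: h=5 -> slot 5
Insert 59: h=3 -> slot 3
Insert 62: h=6 -> slot 6
Insert 11: h=4 -> slot 4

Table: [None, 71, 22, 59, 11, 47, 62]


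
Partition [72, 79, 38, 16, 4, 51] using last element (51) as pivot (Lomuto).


Pivot: 51
  38 <= 51: swap -> [38, 79, 72, 16, 4, 51]
  16 <= 51: swap -> [38, 16, 72, 79, 4, 51]
  4 <= 51: swap -> [38, 16, 4, 79, 72, 51]
Place pivot at 3: [38, 16, 4, 51, 72, 79]

Partitioned: [38, 16, 4, 51, 72, 79]


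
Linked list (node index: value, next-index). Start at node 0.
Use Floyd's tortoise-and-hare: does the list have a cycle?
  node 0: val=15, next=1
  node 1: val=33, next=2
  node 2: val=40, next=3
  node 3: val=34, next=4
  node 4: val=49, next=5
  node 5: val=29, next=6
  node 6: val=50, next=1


Floyd's tortoise (slow, +1) and hare (fast, +2):
  init: slow=0, fast=0
  step 1: slow=1, fast=2
  step 2: slow=2, fast=4
  step 3: slow=3, fast=6
  step 4: slow=4, fast=2
  step 5: slow=5, fast=4
  step 6: slow=6, fast=6
  slow == fast at node 6: cycle detected

Cycle: yes


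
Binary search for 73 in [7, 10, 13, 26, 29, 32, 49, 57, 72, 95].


Step 1: lo=0, hi=9, mid=4, val=29
Step 2: lo=5, hi=9, mid=7, val=57
Step 3: lo=8, hi=9, mid=8, val=72
Step 4: lo=9, hi=9, mid=9, val=95

Not found


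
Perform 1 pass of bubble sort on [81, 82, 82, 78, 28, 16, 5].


Initial: [81, 82, 82, 78, 28, 16, 5]
Pass 1: [81, 82, 78, 28, 16, 5, 82] (4 swaps)

After 1 pass: [81, 82, 78, 28, 16, 5, 82]


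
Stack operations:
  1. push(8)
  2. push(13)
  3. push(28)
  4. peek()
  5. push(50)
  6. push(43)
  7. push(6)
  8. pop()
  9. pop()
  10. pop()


push(8) -> [8]
push(13) -> [8, 13]
push(28) -> [8, 13, 28]
peek()->28
push(50) -> [8, 13, 28, 50]
push(43) -> [8, 13, 28, 50, 43]
push(6) -> [8, 13, 28, 50, 43, 6]
pop()->6, [8, 13, 28, 50, 43]
pop()->43, [8, 13, 28, 50]
pop()->50, [8, 13, 28]

Final stack: [8, 13, 28]


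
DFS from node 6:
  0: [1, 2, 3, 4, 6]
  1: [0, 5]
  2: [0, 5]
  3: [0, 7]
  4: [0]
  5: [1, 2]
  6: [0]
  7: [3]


Visit 6, push [0]
Visit 0, push [4, 3, 2, 1]
Visit 1, push [5]
Visit 5, push [2]
Visit 2, push []
Visit 3, push [7]
Visit 7, push []
Visit 4, push []

DFS order: [6, 0, 1, 5, 2, 3, 7, 4]


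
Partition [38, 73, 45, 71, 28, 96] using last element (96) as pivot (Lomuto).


Pivot: 96
  38 <= 96: advance i (no swap)
  73 <= 96: advance i (no swap)
  45 <= 96: advance i (no swap)
  71 <= 96: advance i (no swap)
  28 <= 96: advance i (no swap)
Place pivot at 5: [38, 73, 45, 71, 28, 96]

Partitioned: [38, 73, 45, 71, 28, 96]


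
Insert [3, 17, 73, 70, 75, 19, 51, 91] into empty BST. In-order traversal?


Insert 3: root
Insert 17: R from 3
Insert 73: R from 3 -> R from 17
Insert 70: R from 3 -> R from 17 -> L from 73
Insert 75: R from 3 -> R from 17 -> R from 73
Insert 19: R from 3 -> R from 17 -> L from 73 -> L from 70
Insert 51: R from 3 -> R from 17 -> L from 73 -> L from 70 -> R from 19
Insert 91: R from 3 -> R from 17 -> R from 73 -> R from 75

In-order: [3, 17, 19, 51, 70, 73, 75, 91]


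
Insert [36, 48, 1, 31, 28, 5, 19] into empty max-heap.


Insert 36: [36]
Insert 48: [48, 36]
Insert 1: [48, 36, 1]
Insert 31: [48, 36, 1, 31]
Insert 28: [48, 36, 1, 31, 28]
Insert 5: [48, 36, 5, 31, 28, 1]
Insert 19: [48, 36, 19, 31, 28, 1, 5]

Final heap: [48, 36, 19, 31, 28, 1, 5]


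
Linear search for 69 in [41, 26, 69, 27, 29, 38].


i=0: 41!=69
i=1: 26!=69
i=2: 69==69 found!

Found at 2, 3 comps


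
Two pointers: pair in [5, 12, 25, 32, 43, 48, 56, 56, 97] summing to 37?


lo=0(5)+hi=8(97)=102
lo=0(5)+hi=7(56)=61
lo=0(5)+hi=6(56)=61
lo=0(5)+hi=5(48)=53
lo=0(5)+hi=4(43)=48
lo=0(5)+hi=3(32)=37

Yes: 5+32=37


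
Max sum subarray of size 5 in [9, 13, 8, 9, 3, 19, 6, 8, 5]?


[0:5]: 42
[1:6]: 52
[2:7]: 45
[3:8]: 45
[4:9]: 41

Max: 52 at [1:6]


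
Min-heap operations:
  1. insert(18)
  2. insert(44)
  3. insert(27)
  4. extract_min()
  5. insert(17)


insert(18) -> [18]
insert(44) -> [18, 44]
insert(27) -> [18, 44, 27]
extract_min()->18, [27, 44]
insert(17) -> [17, 44, 27]

Final heap: [17, 44, 27]


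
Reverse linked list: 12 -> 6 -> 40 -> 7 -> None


Step 1: curr=12, set curr.next=prev(None) | reversed so far: 12
Step 2: curr=6, set curr.next=prev(12) | reversed so far: 6 -> 12
Step 3: curr=40, set curr.next=prev(6) | reversed so far: 40 -> 6 -> 12
Step 4: curr=7, set curr.next=prev(40) | reversed so far: 7 -> 40 -> 6 -> 12

7 -> 40 -> 6 -> 12 -> None


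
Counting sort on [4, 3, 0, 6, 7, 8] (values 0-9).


Input: [4, 3, 0, 6, 7, 8]
Counts: [1, 0, 0, 1, 1, 0, 1, 1, 1, 0]

Sorted: [0, 3, 4, 6, 7, 8]


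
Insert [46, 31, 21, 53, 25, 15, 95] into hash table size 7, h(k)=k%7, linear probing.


Insert 46: h=4 -> slot 4
Insert 31: h=3 -> slot 3
Insert 21: h=0 -> slot 0
Insert 53: h=4, 1 probes -> slot 5
Insert 25: h=4, 2 probes -> slot 6
Insert 15: h=1 -> slot 1
Insert 95: h=4, 5 probes -> slot 2

Table: [21, 15, 95, 31, 46, 53, 25]


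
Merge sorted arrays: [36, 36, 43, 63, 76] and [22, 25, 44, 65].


Take 22 from B
Take 25 from B
Take 36 from A
Take 36 from A
Take 43 from A
Take 44 from B
Take 63 from A
Take 65 from B

Merged: [22, 25, 36, 36, 43, 44, 63, 65, 76]


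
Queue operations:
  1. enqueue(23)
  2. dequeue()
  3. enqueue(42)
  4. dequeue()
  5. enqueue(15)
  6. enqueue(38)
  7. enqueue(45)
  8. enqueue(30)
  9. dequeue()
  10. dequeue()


enqueue(23) -> [23]
dequeue()->23, []
enqueue(42) -> [42]
dequeue()->42, []
enqueue(15) -> [15]
enqueue(38) -> [15, 38]
enqueue(45) -> [15, 38, 45]
enqueue(30) -> [15, 38, 45, 30]
dequeue()->15, [38, 45, 30]
dequeue()->38, [45, 30]

Final queue: [45, 30]


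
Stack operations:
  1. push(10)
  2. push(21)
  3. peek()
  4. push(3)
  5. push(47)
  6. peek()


push(10) -> [10]
push(21) -> [10, 21]
peek()->21
push(3) -> [10, 21, 3]
push(47) -> [10, 21, 3, 47]
peek()->47

Final stack: [10, 21, 3, 47]


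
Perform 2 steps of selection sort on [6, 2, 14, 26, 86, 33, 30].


Initial: [6, 2, 14, 26, 86, 33, 30]
Step 1: min=2 at 1
  Swap: [2, 6, 14, 26, 86, 33, 30]
Step 2: min=6 at 1
  Swap: [2, 6, 14, 26, 86, 33, 30]

After 2 steps: [2, 6, 14, 26, 86, 33, 30]


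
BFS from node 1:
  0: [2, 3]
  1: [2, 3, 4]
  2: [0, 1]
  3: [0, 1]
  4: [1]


Visit 1, enqueue [2, 3, 4]
Visit 2, enqueue [0]
Visit 3, enqueue []
Visit 4, enqueue []
Visit 0, enqueue []

BFS order: [1, 2, 3, 4, 0]


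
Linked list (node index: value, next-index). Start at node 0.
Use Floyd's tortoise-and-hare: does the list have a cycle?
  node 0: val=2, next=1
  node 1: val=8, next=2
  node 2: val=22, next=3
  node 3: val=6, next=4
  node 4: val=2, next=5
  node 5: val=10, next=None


Floyd's tortoise (slow, +1) and hare (fast, +2):
  init: slow=0, fast=0
  step 1: slow=1, fast=2
  step 2: slow=2, fast=4
  step 3: fast 4->5->None, no cycle

Cycle: no


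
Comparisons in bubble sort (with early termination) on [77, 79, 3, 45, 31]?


Algorithm: bubble sort (with early termination)
Input: [77, 79, 3, 45, 31]
Sorted: [3, 31, 45, 77, 79]

10


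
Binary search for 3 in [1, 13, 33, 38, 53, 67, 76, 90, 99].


Step 1: lo=0, hi=8, mid=4, val=53
Step 2: lo=0, hi=3, mid=1, val=13
Step 3: lo=0, hi=0, mid=0, val=1

Not found


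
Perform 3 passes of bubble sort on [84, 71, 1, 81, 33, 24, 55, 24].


Initial: [84, 71, 1, 81, 33, 24, 55, 24]
Pass 1: [71, 1, 81, 33, 24, 55, 24, 84] (7 swaps)
Pass 2: [1, 71, 33, 24, 55, 24, 81, 84] (5 swaps)
Pass 3: [1, 33, 24, 55, 24, 71, 81, 84] (4 swaps)

After 3 passes: [1, 33, 24, 55, 24, 71, 81, 84]


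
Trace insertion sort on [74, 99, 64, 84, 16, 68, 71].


Initial: [74, 99, 64, 84, 16, 68, 71]
Insert 99: [74, 99, 64, 84, 16, 68, 71]
Insert 64: [64, 74, 99, 84, 16, 68, 71]
Insert 84: [64, 74, 84, 99, 16, 68, 71]
Insert 16: [16, 64, 74, 84, 99, 68, 71]
Insert 68: [16, 64, 68, 74, 84, 99, 71]
Insert 71: [16, 64, 68, 71, 74, 84, 99]

Sorted: [16, 64, 68, 71, 74, 84, 99]


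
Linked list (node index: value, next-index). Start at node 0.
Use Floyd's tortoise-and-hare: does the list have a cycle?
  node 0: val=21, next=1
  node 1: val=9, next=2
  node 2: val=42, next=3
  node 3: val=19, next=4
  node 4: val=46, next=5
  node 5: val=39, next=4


Floyd's tortoise (slow, +1) and hare (fast, +2):
  init: slow=0, fast=0
  step 1: slow=1, fast=2
  step 2: slow=2, fast=4
  step 3: slow=3, fast=4
  step 4: slow=4, fast=4
  slow == fast at node 4: cycle detected

Cycle: yes


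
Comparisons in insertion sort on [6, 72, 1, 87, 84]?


Algorithm: insertion sort
Input: [6, 72, 1, 87, 84]
Sorted: [1, 6, 72, 84, 87]

6


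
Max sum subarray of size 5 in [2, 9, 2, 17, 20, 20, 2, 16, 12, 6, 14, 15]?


[0:5]: 50
[1:6]: 68
[2:7]: 61
[3:8]: 75
[4:9]: 70
[5:10]: 56
[6:11]: 50
[7:12]: 63

Max: 75 at [3:8]


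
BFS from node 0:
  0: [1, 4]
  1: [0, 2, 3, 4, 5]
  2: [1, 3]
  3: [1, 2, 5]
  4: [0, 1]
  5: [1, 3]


Visit 0, enqueue [1, 4]
Visit 1, enqueue [2, 3, 5]
Visit 4, enqueue []
Visit 2, enqueue []
Visit 3, enqueue []
Visit 5, enqueue []

BFS order: [0, 1, 4, 2, 3, 5]


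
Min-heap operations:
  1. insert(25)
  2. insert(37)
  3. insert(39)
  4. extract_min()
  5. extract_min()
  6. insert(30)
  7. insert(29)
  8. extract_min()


insert(25) -> [25]
insert(37) -> [25, 37]
insert(39) -> [25, 37, 39]
extract_min()->25, [37, 39]
extract_min()->37, [39]
insert(30) -> [30, 39]
insert(29) -> [29, 39, 30]
extract_min()->29, [30, 39]

Final heap: [30, 39]


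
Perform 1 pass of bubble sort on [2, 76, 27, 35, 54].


Initial: [2, 76, 27, 35, 54]
Pass 1: [2, 27, 35, 54, 76] (3 swaps)

After 1 pass: [2, 27, 35, 54, 76]


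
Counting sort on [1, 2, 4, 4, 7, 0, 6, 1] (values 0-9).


Input: [1, 2, 4, 4, 7, 0, 6, 1]
Counts: [1, 2, 1, 0, 2, 0, 1, 1, 0, 0]

Sorted: [0, 1, 1, 2, 4, 4, 6, 7]


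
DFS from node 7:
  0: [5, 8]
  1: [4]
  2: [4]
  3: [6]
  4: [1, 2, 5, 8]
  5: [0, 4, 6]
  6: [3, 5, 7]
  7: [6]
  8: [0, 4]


Visit 7, push [6]
Visit 6, push [5, 3]
Visit 3, push []
Visit 5, push [4, 0]
Visit 0, push [8]
Visit 8, push [4]
Visit 4, push [2, 1]
Visit 1, push []
Visit 2, push []

DFS order: [7, 6, 3, 5, 0, 8, 4, 1, 2]


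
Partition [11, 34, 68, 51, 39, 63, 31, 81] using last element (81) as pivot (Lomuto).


Pivot: 81
  11 <= 81: advance i (no swap)
  34 <= 81: advance i (no swap)
  68 <= 81: advance i (no swap)
  51 <= 81: advance i (no swap)
  39 <= 81: advance i (no swap)
  63 <= 81: advance i (no swap)
  31 <= 81: advance i (no swap)
Place pivot at 7: [11, 34, 68, 51, 39, 63, 31, 81]

Partitioned: [11, 34, 68, 51, 39, 63, 31, 81]


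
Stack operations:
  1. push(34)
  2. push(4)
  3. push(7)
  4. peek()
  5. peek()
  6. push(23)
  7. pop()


push(34) -> [34]
push(4) -> [34, 4]
push(7) -> [34, 4, 7]
peek()->7
peek()->7
push(23) -> [34, 4, 7, 23]
pop()->23, [34, 4, 7]

Final stack: [34, 4, 7]


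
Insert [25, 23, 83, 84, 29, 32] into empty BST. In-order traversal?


Insert 25: root
Insert 23: L from 25
Insert 83: R from 25
Insert 84: R from 25 -> R from 83
Insert 29: R from 25 -> L from 83
Insert 32: R from 25 -> L from 83 -> R from 29

In-order: [23, 25, 29, 32, 83, 84]


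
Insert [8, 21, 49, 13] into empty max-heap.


Insert 8: [8]
Insert 21: [21, 8]
Insert 49: [49, 8, 21]
Insert 13: [49, 13, 21, 8]

Final heap: [49, 13, 21, 8]


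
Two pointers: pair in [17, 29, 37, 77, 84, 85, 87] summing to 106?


lo=0(17)+hi=6(87)=104
lo=1(29)+hi=6(87)=116
lo=1(29)+hi=5(85)=114
lo=1(29)+hi=4(84)=113
lo=1(29)+hi=3(77)=106

Yes: 29+77=106


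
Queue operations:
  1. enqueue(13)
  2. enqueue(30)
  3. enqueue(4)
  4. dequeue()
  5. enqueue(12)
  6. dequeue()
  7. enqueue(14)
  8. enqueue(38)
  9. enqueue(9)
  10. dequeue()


enqueue(13) -> [13]
enqueue(30) -> [13, 30]
enqueue(4) -> [13, 30, 4]
dequeue()->13, [30, 4]
enqueue(12) -> [30, 4, 12]
dequeue()->30, [4, 12]
enqueue(14) -> [4, 12, 14]
enqueue(38) -> [4, 12, 14, 38]
enqueue(9) -> [4, 12, 14, 38, 9]
dequeue()->4, [12, 14, 38, 9]

Final queue: [12, 14, 38, 9]


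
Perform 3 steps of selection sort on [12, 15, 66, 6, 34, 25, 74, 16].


Initial: [12, 15, 66, 6, 34, 25, 74, 16]
Step 1: min=6 at 3
  Swap: [6, 15, 66, 12, 34, 25, 74, 16]
Step 2: min=12 at 3
  Swap: [6, 12, 66, 15, 34, 25, 74, 16]
Step 3: min=15 at 3
  Swap: [6, 12, 15, 66, 34, 25, 74, 16]

After 3 steps: [6, 12, 15, 66, 34, 25, 74, 16]


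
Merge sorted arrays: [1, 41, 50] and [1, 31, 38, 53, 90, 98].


Take 1 from A
Take 1 from B
Take 31 from B
Take 38 from B
Take 41 from A
Take 50 from A

Merged: [1, 1, 31, 38, 41, 50, 53, 90, 98]


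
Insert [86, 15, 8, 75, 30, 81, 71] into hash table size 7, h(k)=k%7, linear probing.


Insert 86: h=2 -> slot 2
Insert 15: h=1 -> slot 1
Insert 8: h=1, 2 probes -> slot 3
Insert 75: h=5 -> slot 5
Insert 30: h=2, 2 probes -> slot 4
Insert 81: h=4, 2 probes -> slot 6
Insert 71: h=1, 6 probes -> slot 0

Table: [71, 15, 86, 8, 30, 75, 81]


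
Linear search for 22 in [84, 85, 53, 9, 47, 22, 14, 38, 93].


i=0: 84!=22
i=1: 85!=22
i=2: 53!=22
i=3: 9!=22
i=4: 47!=22
i=5: 22==22 found!

Found at 5, 6 comps


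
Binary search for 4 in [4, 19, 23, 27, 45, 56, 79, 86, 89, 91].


Step 1: lo=0, hi=9, mid=4, val=45
Step 2: lo=0, hi=3, mid=1, val=19
Step 3: lo=0, hi=0, mid=0, val=4

Found at index 0


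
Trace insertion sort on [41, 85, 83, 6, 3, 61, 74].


Initial: [41, 85, 83, 6, 3, 61, 74]
Insert 85: [41, 85, 83, 6, 3, 61, 74]
Insert 83: [41, 83, 85, 6, 3, 61, 74]
Insert 6: [6, 41, 83, 85, 3, 61, 74]
Insert 3: [3, 6, 41, 83, 85, 61, 74]
Insert 61: [3, 6, 41, 61, 83, 85, 74]
Insert 74: [3, 6, 41, 61, 74, 83, 85]

Sorted: [3, 6, 41, 61, 74, 83, 85]


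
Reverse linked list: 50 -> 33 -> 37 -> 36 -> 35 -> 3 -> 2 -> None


Step 1: curr=50, set curr.next=prev(None) | reversed so far: 50
Step 2: curr=33, set curr.next=prev(50) | reversed so far: 33 -> 50
Step 3: curr=37, set curr.next=prev(33) | reversed so far: 37 -> 33 -> 50
Step 4: curr=36, set curr.next=prev(37) | reversed so far: 36 -> 37 -> 33 -> 50
Step 5: curr=35, set curr.next=prev(36) | reversed so far: 35 -> 36 -> 37 -> 33 -> 50
Step 6: curr=3, set curr.next=prev(35) | reversed so far: 3 -> 35 -> 36 -> 37 -> 33 -> 50
Step 7: curr=2, set curr.next=prev(3) | reversed so far: 2 -> 3 -> 35 -> 36 -> 37 -> 33 -> 50

2 -> 3 -> 35 -> 36 -> 37 -> 33 -> 50 -> None


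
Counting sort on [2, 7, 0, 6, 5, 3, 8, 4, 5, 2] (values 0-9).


Input: [2, 7, 0, 6, 5, 3, 8, 4, 5, 2]
Counts: [1, 0, 2, 1, 1, 2, 1, 1, 1, 0]

Sorted: [0, 2, 2, 3, 4, 5, 5, 6, 7, 8]


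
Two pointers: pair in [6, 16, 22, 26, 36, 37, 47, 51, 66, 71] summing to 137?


lo=0(6)+hi=9(71)=77
lo=1(16)+hi=9(71)=87
lo=2(22)+hi=9(71)=93
lo=3(26)+hi=9(71)=97
lo=4(36)+hi=9(71)=107
lo=5(37)+hi=9(71)=108
lo=6(47)+hi=9(71)=118
lo=7(51)+hi=9(71)=122
lo=8(66)+hi=9(71)=137

Yes: 66+71=137


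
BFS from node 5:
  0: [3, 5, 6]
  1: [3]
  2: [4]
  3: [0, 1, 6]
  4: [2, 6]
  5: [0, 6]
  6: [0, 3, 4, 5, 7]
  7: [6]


Visit 5, enqueue [0, 6]
Visit 0, enqueue [3]
Visit 6, enqueue [4, 7]
Visit 3, enqueue [1]
Visit 4, enqueue [2]
Visit 7, enqueue []
Visit 1, enqueue []
Visit 2, enqueue []

BFS order: [5, 0, 6, 3, 4, 7, 1, 2]


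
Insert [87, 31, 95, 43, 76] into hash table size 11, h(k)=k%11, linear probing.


Insert 87: h=10 -> slot 10
Insert 31: h=9 -> slot 9
Insert 95: h=7 -> slot 7
Insert 43: h=10, 1 probes -> slot 0
Insert 76: h=10, 2 probes -> slot 1

Table: [43, 76, None, None, None, None, None, 95, None, 31, 87]


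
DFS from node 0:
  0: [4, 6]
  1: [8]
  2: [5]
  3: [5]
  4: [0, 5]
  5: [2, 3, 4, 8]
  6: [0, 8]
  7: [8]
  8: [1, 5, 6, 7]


Visit 0, push [6, 4]
Visit 4, push [5]
Visit 5, push [8, 3, 2]
Visit 2, push []
Visit 3, push []
Visit 8, push [7, 6, 1]
Visit 1, push []
Visit 6, push []
Visit 7, push []

DFS order: [0, 4, 5, 2, 3, 8, 1, 6, 7]


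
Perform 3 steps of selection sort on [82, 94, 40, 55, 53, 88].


Initial: [82, 94, 40, 55, 53, 88]
Step 1: min=40 at 2
  Swap: [40, 94, 82, 55, 53, 88]
Step 2: min=53 at 4
  Swap: [40, 53, 82, 55, 94, 88]
Step 3: min=55 at 3
  Swap: [40, 53, 55, 82, 94, 88]

After 3 steps: [40, 53, 55, 82, 94, 88]


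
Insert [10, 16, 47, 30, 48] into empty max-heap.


Insert 10: [10]
Insert 16: [16, 10]
Insert 47: [47, 10, 16]
Insert 30: [47, 30, 16, 10]
Insert 48: [48, 47, 16, 10, 30]

Final heap: [48, 47, 16, 10, 30]


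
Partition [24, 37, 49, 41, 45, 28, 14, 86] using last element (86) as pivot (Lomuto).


Pivot: 86
  24 <= 86: advance i (no swap)
  37 <= 86: advance i (no swap)
  49 <= 86: advance i (no swap)
  41 <= 86: advance i (no swap)
  45 <= 86: advance i (no swap)
  28 <= 86: advance i (no swap)
  14 <= 86: advance i (no swap)
Place pivot at 7: [24, 37, 49, 41, 45, 28, 14, 86]

Partitioned: [24, 37, 49, 41, 45, 28, 14, 86]


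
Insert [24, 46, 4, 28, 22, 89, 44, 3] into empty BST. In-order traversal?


Insert 24: root
Insert 46: R from 24
Insert 4: L from 24
Insert 28: R from 24 -> L from 46
Insert 22: L from 24 -> R from 4
Insert 89: R from 24 -> R from 46
Insert 44: R from 24 -> L from 46 -> R from 28
Insert 3: L from 24 -> L from 4

In-order: [3, 4, 22, 24, 28, 44, 46, 89]


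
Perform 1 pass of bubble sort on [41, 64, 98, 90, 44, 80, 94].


Initial: [41, 64, 98, 90, 44, 80, 94]
Pass 1: [41, 64, 90, 44, 80, 94, 98] (4 swaps)

After 1 pass: [41, 64, 90, 44, 80, 94, 98]


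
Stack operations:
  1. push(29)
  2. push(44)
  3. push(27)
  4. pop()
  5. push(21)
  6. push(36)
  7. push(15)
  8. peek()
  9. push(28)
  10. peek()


push(29) -> [29]
push(44) -> [29, 44]
push(27) -> [29, 44, 27]
pop()->27, [29, 44]
push(21) -> [29, 44, 21]
push(36) -> [29, 44, 21, 36]
push(15) -> [29, 44, 21, 36, 15]
peek()->15
push(28) -> [29, 44, 21, 36, 15, 28]
peek()->28

Final stack: [29, 44, 21, 36, 15, 28]


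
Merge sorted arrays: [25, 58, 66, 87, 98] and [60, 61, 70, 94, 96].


Take 25 from A
Take 58 from A
Take 60 from B
Take 61 from B
Take 66 from A
Take 70 from B
Take 87 from A
Take 94 from B
Take 96 from B

Merged: [25, 58, 60, 61, 66, 70, 87, 94, 96, 98]


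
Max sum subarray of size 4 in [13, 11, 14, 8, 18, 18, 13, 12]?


[0:4]: 46
[1:5]: 51
[2:6]: 58
[3:7]: 57
[4:8]: 61

Max: 61 at [4:8]


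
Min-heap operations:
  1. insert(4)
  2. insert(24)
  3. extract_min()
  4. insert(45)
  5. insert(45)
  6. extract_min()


insert(4) -> [4]
insert(24) -> [4, 24]
extract_min()->4, [24]
insert(45) -> [24, 45]
insert(45) -> [24, 45, 45]
extract_min()->24, [45, 45]

Final heap: [45, 45]


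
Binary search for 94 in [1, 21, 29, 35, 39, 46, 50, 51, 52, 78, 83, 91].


Step 1: lo=0, hi=11, mid=5, val=46
Step 2: lo=6, hi=11, mid=8, val=52
Step 3: lo=9, hi=11, mid=10, val=83
Step 4: lo=11, hi=11, mid=11, val=91

Not found


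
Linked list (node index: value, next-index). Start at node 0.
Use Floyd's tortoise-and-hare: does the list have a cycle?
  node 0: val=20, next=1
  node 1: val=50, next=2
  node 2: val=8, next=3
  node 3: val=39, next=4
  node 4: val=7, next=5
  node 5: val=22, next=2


Floyd's tortoise (slow, +1) and hare (fast, +2):
  init: slow=0, fast=0
  step 1: slow=1, fast=2
  step 2: slow=2, fast=4
  step 3: slow=3, fast=2
  step 4: slow=4, fast=4
  slow == fast at node 4: cycle detected

Cycle: yes


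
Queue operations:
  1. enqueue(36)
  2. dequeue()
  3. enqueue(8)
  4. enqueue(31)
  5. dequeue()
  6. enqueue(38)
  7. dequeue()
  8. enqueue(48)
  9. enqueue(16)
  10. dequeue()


enqueue(36) -> [36]
dequeue()->36, []
enqueue(8) -> [8]
enqueue(31) -> [8, 31]
dequeue()->8, [31]
enqueue(38) -> [31, 38]
dequeue()->31, [38]
enqueue(48) -> [38, 48]
enqueue(16) -> [38, 48, 16]
dequeue()->38, [48, 16]

Final queue: [48, 16]


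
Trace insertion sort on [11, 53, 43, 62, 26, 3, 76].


Initial: [11, 53, 43, 62, 26, 3, 76]
Insert 53: [11, 53, 43, 62, 26, 3, 76]
Insert 43: [11, 43, 53, 62, 26, 3, 76]
Insert 62: [11, 43, 53, 62, 26, 3, 76]
Insert 26: [11, 26, 43, 53, 62, 3, 76]
Insert 3: [3, 11, 26, 43, 53, 62, 76]
Insert 76: [3, 11, 26, 43, 53, 62, 76]

Sorted: [3, 11, 26, 43, 53, 62, 76]


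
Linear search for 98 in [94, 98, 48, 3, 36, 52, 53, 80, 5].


i=0: 94!=98
i=1: 98==98 found!

Found at 1, 2 comps


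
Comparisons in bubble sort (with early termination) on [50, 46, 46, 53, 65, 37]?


Algorithm: bubble sort (with early termination)
Input: [50, 46, 46, 53, 65, 37]
Sorted: [37, 46, 46, 50, 53, 65]

15


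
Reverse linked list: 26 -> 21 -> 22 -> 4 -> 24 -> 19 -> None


Step 1: curr=26, set curr.next=prev(None) | reversed so far: 26
Step 2: curr=21, set curr.next=prev(26) | reversed so far: 21 -> 26
Step 3: curr=22, set curr.next=prev(21) | reversed so far: 22 -> 21 -> 26
Step 4: curr=4, set curr.next=prev(22) | reversed so far: 4 -> 22 -> 21 -> 26
Step 5: curr=24, set curr.next=prev(4) | reversed so far: 24 -> 4 -> 22 -> 21 -> 26
Step 6: curr=19, set curr.next=prev(24) | reversed so far: 19 -> 24 -> 4 -> 22 -> 21 -> 26

19 -> 24 -> 4 -> 22 -> 21 -> 26 -> None


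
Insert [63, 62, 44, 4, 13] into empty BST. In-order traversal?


Insert 63: root
Insert 62: L from 63
Insert 44: L from 63 -> L from 62
Insert 4: L from 63 -> L from 62 -> L from 44
Insert 13: L from 63 -> L from 62 -> L from 44 -> R from 4

In-order: [4, 13, 44, 62, 63]


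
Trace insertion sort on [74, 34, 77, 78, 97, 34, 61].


Initial: [74, 34, 77, 78, 97, 34, 61]
Insert 34: [34, 74, 77, 78, 97, 34, 61]
Insert 77: [34, 74, 77, 78, 97, 34, 61]
Insert 78: [34, 74, 77, 78, 97, 34, 61]
Insert 97: [34, 74, 77, 78, 97, 34, 61]
Insert 34: [34, 34, 74, 77, 78, 97, 61]
Insert 61: [34, 34, 61, 74, 77, 78, 97]

Sorted: [34, 34, 61, 74, 77, 78, 97]


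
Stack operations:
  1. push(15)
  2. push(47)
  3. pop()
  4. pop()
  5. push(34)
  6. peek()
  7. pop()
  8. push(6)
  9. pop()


push(15) -> [15]
push(47) -> [15, 47]
pop()->47, [15]
pop()->15, []
push(34) -> [34]
peek()->34
pop()->34, []
push(6) -> [6]
pop()->6, []

Final stack: []


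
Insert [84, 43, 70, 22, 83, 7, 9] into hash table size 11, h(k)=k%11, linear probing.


Insert 84: h=7 -> slot 7
Insert 43: h=10 -> slot 10
Insert 70: h=4 -> slot 4
Insert 22: h=0 -> slot 0
Insert 83: h=6 -> slot 6
Insert 7: h=7, 1 probes -> slot 8
Insert 9: h=9 -> slot 9

Table: [22, None, None, None, 70, None, 83, 84, 7, 9, 43]


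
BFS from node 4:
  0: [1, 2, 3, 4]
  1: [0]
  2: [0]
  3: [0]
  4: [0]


Visit 4, enqueue [0]
Visit 0, enqueue [1, 2, 3]
Visit 1, enqueue []
Visit 2, enqueue []
Visit 3, enqueue []

BFS order: [4, 0, 1, 2, 3]


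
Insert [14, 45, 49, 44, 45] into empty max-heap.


Insert 14: [14]
Insert 45: [45, 14]
Insert 49: [49, 14, 45]
Insert 44: [49, 44, 45, 14]
Insert 45: [49, 45, 45, 14, 44]

Final heap: [49, 45, 45, 14, 44]


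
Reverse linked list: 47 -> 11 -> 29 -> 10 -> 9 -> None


Step 1: curr=47, set curr.next=prev(None) | reversed so far: 47
Step 2: curr=11, set curr.next=prev(47) | reversed so far: 11 -> 47
Step 3: curr=29, set curr.next=prev(11) | reversed so far: 29 -> 11 -> 47
Step 4: curr=10, set curr.next=prev(29) | reversed so far: 10 -> 29 -> 11 -> 47
Step 5: curr=9, set curr.next=prev(10) | reversed so far: 9 -> 10 -> 29 -> 11 -> 47

9 -> 10 -> 29 -> 11 -> 47 -> None


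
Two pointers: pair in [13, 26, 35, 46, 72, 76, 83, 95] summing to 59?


lo=0(13)+hi=7(95)=108
lo=0(13)+hi=6(83)=96
lo=0(13)+hi=5(76)=89
lo=0(13)+hi=4(72)=85
lo=0(13)+hi=3(46)=59

Yes: 13+46=59


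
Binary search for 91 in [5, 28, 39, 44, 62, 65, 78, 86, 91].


Step 1: lo=0, hi=8, mid=4, val=62
Step 2: lo=5, hi=8, mid=6, val=78
Step 3: lo=7, hi=8, mid=7, val=86
Step 4: lo=8, hi=8, mid=8, val=91

Found at index 8


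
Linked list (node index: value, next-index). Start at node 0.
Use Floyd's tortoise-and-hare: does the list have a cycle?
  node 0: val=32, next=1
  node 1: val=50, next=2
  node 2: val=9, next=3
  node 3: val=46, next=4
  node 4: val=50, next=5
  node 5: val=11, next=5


Floyd's tortoise (slow, +1) and hare (fast, +2):
  init: slow=0, fast=0
  step 1: slow=1, fast=2
  step 2: slow=2, fast=4
  step 3: slow=3, fast=5
  step 4: slow=4, fast=5
  step 5: slow=5, fast=5
  slow == fast at node 5: cycle detected

Cycle: yes


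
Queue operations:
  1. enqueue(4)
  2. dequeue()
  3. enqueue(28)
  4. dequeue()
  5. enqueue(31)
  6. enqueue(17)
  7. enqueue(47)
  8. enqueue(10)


enqueue(4) -> [4]
dequeue()->4, []
enqueue(28) -> [28]
dequeue()->28, []
enqueue(31) -> [31]
enqueue(17) -> [31, 17]
enqueue(47) -> [31, 17, 47]
enqueue(10) -> [31, 17, 47, 10]

Final queue: [31, 17, 47, 10]


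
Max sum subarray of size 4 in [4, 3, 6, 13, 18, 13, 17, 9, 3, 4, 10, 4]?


[0:4]: 26
[1:5]: 40
[2:6]: 50
[3:7]: 61
[4:8]: 57
[5:9]: 42
[6:10]: 33
[7:11]: 26
[8:12]: 21

Max: 61 at [3:7]


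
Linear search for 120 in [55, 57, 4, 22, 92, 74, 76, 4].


i=0: 55!=120
i=1: 57!=120
i=2: 4!=120
i=3: 22!=120
i=4: 92!=120
i=5: 74!=120
i=6: 76!=120
i=7: 4!=120

Not found, 8 comps


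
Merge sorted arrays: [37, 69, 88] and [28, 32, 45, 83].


Take 28 from B
Take 32 from B
Take 37 from A
Take 45 from B
Take 69 from A
Take 83 from B

Merged: [28, 32, 37, 45, 69, 83, 88]


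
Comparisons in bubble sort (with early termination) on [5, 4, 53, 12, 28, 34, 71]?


Algorithm: bubble sort (with early termination)
Input: [5, 4, 53, 12, 28, 34, 71]
Sorted: [4, 5, 12, 28, 34, 53, 71]

11


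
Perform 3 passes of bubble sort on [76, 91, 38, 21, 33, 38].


Initial: [76, 91, 38, 21, 33, 38]
Pass 1: [76, 38, 21, 33, 38, 91] (4 swaps)
Pass 2: [38, 21, 33, 38, 76, 91] (4 swaps)
Pass 3: [21, 33, 38, 38, 76, 91] (2 swaps)

After 3 passes: [21, 33, 38, 38, 76, 91]


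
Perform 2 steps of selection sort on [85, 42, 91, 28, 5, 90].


Initial: [85, 42, 91, 28, 5, 90]
Step 1: min=5 at 4
  Swap: [5, 42, 91, 28, 85, 90]
Step 2: min=28 at 3
  Swap: [5, 28, 91, 42, 85, 90]

After 2 steps: [5, 28, 91, 42, 85, 90]


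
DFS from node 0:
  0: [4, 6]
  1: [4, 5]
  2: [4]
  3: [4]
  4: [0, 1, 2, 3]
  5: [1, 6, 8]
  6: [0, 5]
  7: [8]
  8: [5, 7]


Visit 0, push [6, 4]
Visit 4, push [3, 2, 1]
Visit 1, push [5]
Visit 5, push [8, 6]
Visit 6, push []
Visit 8, push [7]
Visit 7, push []
Visit 2, push []
Visit 3, push []

DFS order: [0, 4, 1, 5, 6, 8, 7, 2, 3]


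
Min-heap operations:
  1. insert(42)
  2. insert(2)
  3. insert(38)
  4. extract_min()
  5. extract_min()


insert(42) -> [42]
insert(2) -> [2, 42]
insert(38) -> [2, 42, 38]
extract_min()->2, [38, 42]
extract_min()->38, [42]

Final heap: [42]


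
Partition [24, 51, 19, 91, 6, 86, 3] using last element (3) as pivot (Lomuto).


Pivot: 3
Place pivot at 0: [3, 51, 19, 91, 6, 86, 24]

Partitioned: [3, 51, 19, 91, 6, 86, 24]


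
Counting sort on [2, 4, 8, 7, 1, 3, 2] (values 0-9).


Input: [2, 4, 8, 7, 1, 3, 2]
Counts: [0, 1, 2, 1, 1, 0, 0, 1, 1, 0]

Sorted: [1, 2, 2, 3, 4, 7, 8]


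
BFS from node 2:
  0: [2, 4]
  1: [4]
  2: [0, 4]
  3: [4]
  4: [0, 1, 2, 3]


Visit 2, enqueue [0, 4]
Visit 0, enqueue []
Visit 4, enqueue [1, 3]
Visit 1, enqueue []
Visit 3, enqueue []

BFS order: [2, 0, 4, 1, 3]


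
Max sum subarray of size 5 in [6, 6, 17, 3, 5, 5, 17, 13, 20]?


[0:5]: 37
[1:6]: 36
[2:7]: 47
[3:8]: 43
[4:9]: 60

Max: 60 at [4:9]
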